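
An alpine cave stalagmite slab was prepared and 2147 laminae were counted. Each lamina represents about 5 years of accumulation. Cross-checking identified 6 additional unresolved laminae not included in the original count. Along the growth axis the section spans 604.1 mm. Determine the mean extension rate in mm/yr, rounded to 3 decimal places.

0.056 mm/yr

Adjusted count: 2147 + 6 = 2153 laminae.
2153 laminae at 5 years each span 2153 × 5 = 10765 years.
604.1 mm over 10765 years gives 604.1 / 10765 ≈ 0.056 mm/yr.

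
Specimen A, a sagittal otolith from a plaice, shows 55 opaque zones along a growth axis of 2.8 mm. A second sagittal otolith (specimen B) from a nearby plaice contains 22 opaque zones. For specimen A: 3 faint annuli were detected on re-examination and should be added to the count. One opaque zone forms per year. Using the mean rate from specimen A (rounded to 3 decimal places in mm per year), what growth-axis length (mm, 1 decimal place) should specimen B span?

1.1 mm

Specimen A: adjusted count: 55 + 3 = 58 opaque zones.
A: 2.8 mm over 58 years gives 2.8 / 58 ≈ 0.048 mm per year.
B's length ≈ 0.048 × 22 = 1.1 mm.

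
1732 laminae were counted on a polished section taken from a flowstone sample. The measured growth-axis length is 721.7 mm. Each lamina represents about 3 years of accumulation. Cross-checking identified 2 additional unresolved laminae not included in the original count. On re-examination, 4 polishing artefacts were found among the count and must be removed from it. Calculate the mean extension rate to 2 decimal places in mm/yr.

0.14 mm/yr

Correcting the raw count gives 1732 − 4 + 2 = 1730 true laminae.
Multiplying by 3 years per lamina: 1730 × 3 = 5190 years.
721.7 mm over 5190 years gives 721.7 / 5190 ≈ 0.14 mm/yr.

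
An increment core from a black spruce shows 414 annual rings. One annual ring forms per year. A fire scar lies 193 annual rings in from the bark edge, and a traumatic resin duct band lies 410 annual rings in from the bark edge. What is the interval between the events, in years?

410 − 193 = 217 annual rings lie between the two events.
At one annual ring per year, 217 years elapsed between them.

217 years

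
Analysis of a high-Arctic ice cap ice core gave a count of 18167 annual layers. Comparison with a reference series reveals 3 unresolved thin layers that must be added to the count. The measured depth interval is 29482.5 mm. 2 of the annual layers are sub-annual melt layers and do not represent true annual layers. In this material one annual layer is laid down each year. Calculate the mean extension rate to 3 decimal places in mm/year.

1.623 mm/year

True annual layer count = 18167 − 2 + 3 = 18168.
Mean rate = 29482.5 mm / 18168 years ≈ 1.623 mm/year.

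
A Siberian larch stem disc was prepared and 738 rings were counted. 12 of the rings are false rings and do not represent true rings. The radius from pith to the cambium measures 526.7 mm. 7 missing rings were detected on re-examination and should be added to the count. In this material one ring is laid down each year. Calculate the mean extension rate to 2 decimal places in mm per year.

0.72 mm per year

After corrections the count is 738 − 12 + 7 = 733 rings.
526.7 mm over 733 years gives 526.7 / 733 ≈ 0.72 mm per year.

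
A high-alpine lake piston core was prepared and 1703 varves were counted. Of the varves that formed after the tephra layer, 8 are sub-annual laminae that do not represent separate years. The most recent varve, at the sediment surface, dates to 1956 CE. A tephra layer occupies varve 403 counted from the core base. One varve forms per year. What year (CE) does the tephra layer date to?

1703 − 403 = 1300 varves lie beyond the tephra layer toward the sediment surface.
1300 − 8 false = 1292 true varves after the tephra layer.
The varve at the sediment surface is 1956 CE, so the tephra layer dates to 1956 − 1292 = 664 CE.

664 CE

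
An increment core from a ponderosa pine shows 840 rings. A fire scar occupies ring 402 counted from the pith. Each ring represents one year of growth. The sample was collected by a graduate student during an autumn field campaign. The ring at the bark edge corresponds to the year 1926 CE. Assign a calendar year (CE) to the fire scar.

1488 CE

840 − 402 = 438 rings lie beyond the fire scar toward the bark edge.
The ring at the bark edge is 1926 CE, so the fire scar dates to 1926 − 438 = 1488 CE.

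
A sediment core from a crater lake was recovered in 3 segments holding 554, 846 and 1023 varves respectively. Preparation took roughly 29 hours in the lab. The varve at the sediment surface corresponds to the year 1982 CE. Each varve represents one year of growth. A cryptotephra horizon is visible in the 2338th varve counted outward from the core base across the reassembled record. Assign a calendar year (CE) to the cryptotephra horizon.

1897 CE

Total varves = 554 + 846 + 1023 = 2423.
Between varve 2338 and the sediment surface there are 2423 − 2338 = 85 varves.
1982 − 85 = 1897 CE.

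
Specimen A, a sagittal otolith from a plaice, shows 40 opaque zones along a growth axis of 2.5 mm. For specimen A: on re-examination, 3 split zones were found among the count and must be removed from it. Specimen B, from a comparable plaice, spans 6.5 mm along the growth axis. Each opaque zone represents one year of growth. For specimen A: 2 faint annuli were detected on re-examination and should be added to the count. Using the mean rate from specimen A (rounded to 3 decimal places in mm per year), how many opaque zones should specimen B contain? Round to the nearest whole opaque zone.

102 opaque zones

Specimen A: adjusted count: 40 − 3 + 2 = 39 opaque zones.
A: Mean rate = 2.5 mm / 39 years ≈ 0.064 mm per year.
Specimen B: 6.5 mm / 0.064 mm per year = 101.56 years ≈ 102 opaque zones.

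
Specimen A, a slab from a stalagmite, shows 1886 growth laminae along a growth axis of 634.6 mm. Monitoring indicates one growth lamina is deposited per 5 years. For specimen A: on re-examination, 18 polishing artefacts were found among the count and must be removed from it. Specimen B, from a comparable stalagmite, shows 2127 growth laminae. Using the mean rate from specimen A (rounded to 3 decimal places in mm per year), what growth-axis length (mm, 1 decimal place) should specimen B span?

723.2 mm

Specimen A: after corrections the count is 1886 − 18 = 1868 growth laminae.
Specimen A: multiplying by 5 years per growth lamina: 1868 × 5 = 9340 years.
A: Extension rate ≈ 634.6 / 9340 = 0.068 mm/year.
Specimen B: multiplying by 5 years per growth lamina: 2127 × 5 = 10635 years. Length of B = 0.068 × 10635 = 723.2 mm.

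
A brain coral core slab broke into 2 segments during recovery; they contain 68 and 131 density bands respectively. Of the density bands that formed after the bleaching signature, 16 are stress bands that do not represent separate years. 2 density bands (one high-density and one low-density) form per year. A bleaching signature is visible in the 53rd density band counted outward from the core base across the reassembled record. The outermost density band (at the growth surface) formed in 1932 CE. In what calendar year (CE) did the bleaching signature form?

1867 CE

Total density bands = 68 + 131 = 199.
Between density band 53 and the growth surface there are 199 − 53 = 146 density bands.
Removing the 16 false density bands leaves 146 − 16 = 130 true density bands beyond the bleaching signature.
Dividing by 2 density bands per year: 130 / 2 = 65 years.
1932 − 65 = 1867 CE.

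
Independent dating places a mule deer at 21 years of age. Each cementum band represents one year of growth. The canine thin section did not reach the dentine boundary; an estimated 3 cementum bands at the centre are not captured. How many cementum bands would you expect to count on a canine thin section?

Expected cementum bands over 21 years: 21.
Less the 3 uncaptured cementum bands: 21 − 3 = 18.

18 cementum bands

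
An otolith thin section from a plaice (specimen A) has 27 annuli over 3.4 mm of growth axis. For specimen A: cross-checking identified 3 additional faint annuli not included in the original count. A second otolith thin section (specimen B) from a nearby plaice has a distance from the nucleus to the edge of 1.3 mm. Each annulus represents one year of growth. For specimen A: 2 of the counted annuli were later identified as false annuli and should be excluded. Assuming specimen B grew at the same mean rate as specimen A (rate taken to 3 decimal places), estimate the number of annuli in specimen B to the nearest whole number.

Specimen A: adjusted count: 27 − 2 + 3 = 28 annuli.
A: 3.4 mm over 28 years gives 3.4 / 28 ≈ 0.121 mm per year.
Specimen B: 1.3 mm / 0.121 mm per year = 10.74 years ≈ 11 annuli.

11 annuli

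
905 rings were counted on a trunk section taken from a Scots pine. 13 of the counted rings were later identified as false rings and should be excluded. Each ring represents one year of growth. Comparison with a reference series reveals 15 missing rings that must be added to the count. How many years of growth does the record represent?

After corrections the count is 905 − 13 + 15 = 907 rings.
With a one-to-one ring periodicity this is 907 years.

907 yr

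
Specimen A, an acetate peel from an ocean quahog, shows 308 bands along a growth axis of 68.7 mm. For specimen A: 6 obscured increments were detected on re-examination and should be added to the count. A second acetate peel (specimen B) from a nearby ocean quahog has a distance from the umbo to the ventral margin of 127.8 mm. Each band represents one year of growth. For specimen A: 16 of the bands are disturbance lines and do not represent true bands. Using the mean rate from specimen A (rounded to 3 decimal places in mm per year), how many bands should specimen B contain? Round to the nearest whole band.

553 bands

Specimen A: correcting the raw count gives 308 − 16 + 6 = 298 true bands.
A: Mean rate = 68.7 mm / 298 years ≈ 0.231 mm/year.
Specimen B: 127.8 mm / 0.231 mm per year = 553.25 years ≈ 553 bands.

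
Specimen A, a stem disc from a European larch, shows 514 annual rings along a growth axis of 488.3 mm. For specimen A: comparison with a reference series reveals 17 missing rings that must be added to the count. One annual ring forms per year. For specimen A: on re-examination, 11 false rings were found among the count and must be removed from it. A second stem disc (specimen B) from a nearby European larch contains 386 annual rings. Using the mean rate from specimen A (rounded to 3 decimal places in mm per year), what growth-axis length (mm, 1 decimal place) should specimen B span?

362.5 mm

Specimen A: true annual ring count = 514 − 11 + 17 = 520.
A: Mean rate = 488.3 mm / 520 years ≈ 0.939 mm/yr.
B's length ≈ 0.939 × 386 = 362.5 mm.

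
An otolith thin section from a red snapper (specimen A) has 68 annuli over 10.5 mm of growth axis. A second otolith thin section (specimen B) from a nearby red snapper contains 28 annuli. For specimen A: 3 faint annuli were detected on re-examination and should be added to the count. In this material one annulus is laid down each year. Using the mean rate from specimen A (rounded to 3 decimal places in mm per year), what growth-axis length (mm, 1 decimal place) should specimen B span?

Specimen A: adjusted count: 68 + 3 = 71 annuli.
A: 10.5 mm over 71 years gives 10.5 / 71 ≈ 0.148 mm/year.
For B, 0.148 mm/year × 28 years = 4.1 mm.

4.1 mm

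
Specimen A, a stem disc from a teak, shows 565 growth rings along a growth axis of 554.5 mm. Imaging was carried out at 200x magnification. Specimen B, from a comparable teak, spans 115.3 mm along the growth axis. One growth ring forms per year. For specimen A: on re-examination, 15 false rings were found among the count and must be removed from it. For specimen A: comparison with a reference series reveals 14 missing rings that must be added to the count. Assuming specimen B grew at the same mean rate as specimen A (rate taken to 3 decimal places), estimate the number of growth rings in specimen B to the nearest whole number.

117 growth rings

Specimen A: true growth ring count = 565 − 15 + 14 = 564.
A: Extension rate ≈ 554.5 / 564 = 0.983 mm/year.
B spans 115.3 / 0.983 = 117.29 years ≈ 117 growth rings.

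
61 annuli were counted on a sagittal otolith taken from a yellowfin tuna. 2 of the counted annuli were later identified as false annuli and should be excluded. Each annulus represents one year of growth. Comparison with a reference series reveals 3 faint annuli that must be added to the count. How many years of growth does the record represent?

Adjusted count: 61 − 2 + 3 = 62 annuli.
One annulus per year makes the duration 62 years.

62 yr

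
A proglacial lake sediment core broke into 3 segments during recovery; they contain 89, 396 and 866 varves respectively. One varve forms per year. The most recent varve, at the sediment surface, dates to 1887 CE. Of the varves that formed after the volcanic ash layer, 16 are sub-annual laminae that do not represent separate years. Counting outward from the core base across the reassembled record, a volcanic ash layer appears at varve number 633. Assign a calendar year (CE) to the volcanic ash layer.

1185 CE

Total varves = 89 + 396 + 866 = 1351.
Between varve 633 and the sediment surface there are 1351 − 633 = 718 varves.
718 − 16 false = 702 true varves after the volcanic ash layer.
Counting back 702 years from 1887 CE places the volcanic ash layer in 1887 − 702 = 1185 CE.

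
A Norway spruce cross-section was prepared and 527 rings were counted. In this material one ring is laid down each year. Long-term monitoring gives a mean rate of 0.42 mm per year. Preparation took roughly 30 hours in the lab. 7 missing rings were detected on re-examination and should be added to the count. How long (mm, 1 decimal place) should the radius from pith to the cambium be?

224.3 mm

Adjusted count: 527 + 7 = 534 rings.
Predicted length = 0.42 mm/year × 534 years = 224.3 mm.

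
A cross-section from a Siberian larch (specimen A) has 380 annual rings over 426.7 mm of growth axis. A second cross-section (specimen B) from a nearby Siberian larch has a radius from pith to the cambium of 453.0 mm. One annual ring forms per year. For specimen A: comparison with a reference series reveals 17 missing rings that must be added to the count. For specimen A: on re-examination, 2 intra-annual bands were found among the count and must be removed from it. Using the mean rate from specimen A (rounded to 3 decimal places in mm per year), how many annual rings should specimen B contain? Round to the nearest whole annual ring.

419 annual rings

Specimen A: true annual ring count = 380 − 2 + 17 = 395.
A: Mean rate = 426.7 mm / 395 years ≈ 1.080 mm/yr.
B spans 453.0 / 1.080 = 419.44 years ≈ 419 annual rings.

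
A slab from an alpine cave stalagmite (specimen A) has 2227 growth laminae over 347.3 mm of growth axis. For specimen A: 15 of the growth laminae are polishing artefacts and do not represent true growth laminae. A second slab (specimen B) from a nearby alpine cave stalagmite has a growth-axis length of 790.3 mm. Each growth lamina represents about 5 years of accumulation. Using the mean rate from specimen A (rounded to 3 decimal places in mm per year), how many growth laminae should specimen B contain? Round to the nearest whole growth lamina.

5099 growth laminae

Specimen A: adjusted count: 2227 − 15 = 2212 growth laminae.
Specimen A: 2212 growth laminae at 5 years each span 2212 × 5 = 11060 years.
A: Mean rate = 347.3 mm / 11060 years ≈ 0.031 mm/yr.
B spans 790.3 / 0.031 = 25493.55 years; at 5 years per growth lamina that is 25493.55 / 5 ≈ 5099 growth laminae.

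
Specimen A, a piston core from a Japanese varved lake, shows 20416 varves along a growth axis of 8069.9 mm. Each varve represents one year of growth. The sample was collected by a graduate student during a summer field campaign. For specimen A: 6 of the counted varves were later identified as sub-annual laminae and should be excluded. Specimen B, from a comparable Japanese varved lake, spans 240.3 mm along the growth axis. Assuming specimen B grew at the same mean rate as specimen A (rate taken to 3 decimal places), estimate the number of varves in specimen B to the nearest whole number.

Specimen A: true varve count = 20416 − 6 = 20410.
A: 8069.9 mm over 20410 years gives 8069.9 / 20410 ≈ 0.395 mm/yr.
Specimen B: 240.3 mm / 0.395 mm per year = 608.35 years ≈ 608 varves.

608 varves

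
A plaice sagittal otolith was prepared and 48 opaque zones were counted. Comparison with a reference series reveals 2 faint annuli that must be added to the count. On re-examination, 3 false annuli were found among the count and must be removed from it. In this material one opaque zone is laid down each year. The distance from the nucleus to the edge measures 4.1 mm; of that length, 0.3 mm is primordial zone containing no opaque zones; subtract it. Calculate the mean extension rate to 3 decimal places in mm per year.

0.081 mm per year

Adjusted count: 48 − 3 + 2 = 47 opaque zones.
Net length = 4.1 − 0.3 = 3.8 mm.
Extension rate ≈ 3.8 / 47 = 0.081 mm per year.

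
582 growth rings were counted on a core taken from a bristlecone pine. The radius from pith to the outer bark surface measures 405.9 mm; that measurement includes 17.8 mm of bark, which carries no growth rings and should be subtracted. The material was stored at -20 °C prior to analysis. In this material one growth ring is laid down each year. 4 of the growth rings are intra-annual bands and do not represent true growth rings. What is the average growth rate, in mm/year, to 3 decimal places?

0.671 mm/year

True growth ring count = 582 − 4 = 578.
The growth record spans 405.9 − 17.8 = 388.1 mm.
Mean rate = 388.1 mm / 578 years ≈ 0.671 mm/year.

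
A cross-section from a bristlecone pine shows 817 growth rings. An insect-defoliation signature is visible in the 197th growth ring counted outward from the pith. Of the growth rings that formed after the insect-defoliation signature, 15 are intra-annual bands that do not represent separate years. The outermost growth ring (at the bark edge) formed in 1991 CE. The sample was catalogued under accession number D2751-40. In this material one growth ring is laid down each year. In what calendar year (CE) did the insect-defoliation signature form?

1386 CE

Between growth ring 197 and the bark edge there are 817 − 197 = 620 growth rings.
620 − 15 false = 605 true growth rings after the insect-defoliation signature.
Counting back 605 years from 1991 CE places the insect-defoliation signature in 1991 − 605 = 1386 CE.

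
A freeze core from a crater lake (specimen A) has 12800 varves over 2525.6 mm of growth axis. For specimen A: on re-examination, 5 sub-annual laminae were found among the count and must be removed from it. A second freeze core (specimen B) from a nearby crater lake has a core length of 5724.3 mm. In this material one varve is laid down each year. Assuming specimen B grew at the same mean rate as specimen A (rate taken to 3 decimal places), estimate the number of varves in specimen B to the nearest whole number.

Specimen A: correcting the raw count gives 12800 − 5 = 12795 true varves.
A: 2525.6 mm over 12795 years gives 2525.6 / 12795 ≈ 0.197 mm/yr.
Specimen B: 5724.3 mm / 0.197 mm per year = 29057.36 years ≈ 29057 varves.

29057 varves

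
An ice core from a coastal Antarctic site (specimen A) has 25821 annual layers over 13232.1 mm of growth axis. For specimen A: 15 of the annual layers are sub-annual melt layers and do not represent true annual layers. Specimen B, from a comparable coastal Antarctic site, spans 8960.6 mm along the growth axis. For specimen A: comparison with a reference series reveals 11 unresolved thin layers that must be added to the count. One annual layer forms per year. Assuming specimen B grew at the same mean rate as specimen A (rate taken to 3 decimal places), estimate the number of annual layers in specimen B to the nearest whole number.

17467 annual layers

Specimen A: correcting the raw count gives 25821 − 15 + 11 = 25817 true annual layers.
A: Extension rate ≈ 13232.1 / 25817 = 0.513 mm per year.
For B, 8960.6 / 0.513 = 17467.06 years ≈ 17467 annual layers.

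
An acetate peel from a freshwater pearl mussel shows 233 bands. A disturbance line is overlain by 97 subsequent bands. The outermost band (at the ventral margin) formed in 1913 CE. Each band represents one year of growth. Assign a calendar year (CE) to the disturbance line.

97 bands formed after the disturbance line.
The band at the ventral margin is 1913 CE, so the disturbance line dates to 1913 − 97 = 1816 CE.

1816 CE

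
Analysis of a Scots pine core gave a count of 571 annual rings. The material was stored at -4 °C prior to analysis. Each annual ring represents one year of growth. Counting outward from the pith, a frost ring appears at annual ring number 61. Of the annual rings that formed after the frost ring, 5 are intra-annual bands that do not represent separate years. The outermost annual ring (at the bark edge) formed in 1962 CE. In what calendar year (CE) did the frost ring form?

The frost ring sits at annual ring 61 from the pith, so 571 − 61 = 510 annual rings formed after it.
Removing the 5 false annual rings leaves 510 − 5 = 505 true annual rings beyond the frost ring.
Counting back 505 years from 1962 CE places the frost ring in 1962 − 505 = 1457 CE.

1457 CE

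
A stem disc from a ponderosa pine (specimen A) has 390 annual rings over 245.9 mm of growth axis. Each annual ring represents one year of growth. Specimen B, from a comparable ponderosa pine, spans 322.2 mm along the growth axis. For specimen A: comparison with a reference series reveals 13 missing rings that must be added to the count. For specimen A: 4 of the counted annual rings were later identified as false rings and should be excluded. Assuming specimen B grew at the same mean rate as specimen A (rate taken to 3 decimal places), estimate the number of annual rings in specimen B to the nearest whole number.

Specimen A: true annual ring count = 390 − 4 + 13 = 399.
A: Extension rate ≈ 245.9 / 399 = 0.616 mm/yr.
B spans 322.2 / 0.616 = 523.05 years ≈ 523 annual rings.

523 annual rings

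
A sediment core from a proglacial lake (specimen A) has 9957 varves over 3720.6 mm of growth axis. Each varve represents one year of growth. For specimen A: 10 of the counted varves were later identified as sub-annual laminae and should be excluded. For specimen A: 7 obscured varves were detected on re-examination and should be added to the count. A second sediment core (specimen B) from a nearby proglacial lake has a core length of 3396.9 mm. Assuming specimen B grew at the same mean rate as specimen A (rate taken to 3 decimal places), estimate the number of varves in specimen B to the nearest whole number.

9083 varves

Specimen A: adjusted count: 9957 − 10 + 7 = 9954 varves.
A: Extension rate ≈ 3720.6 / 9954 = 0.374 mm/yr.
Specimen B: 3396.9 mm / 0.374 mm per year = 9082.62 years ≈ 9083 varves.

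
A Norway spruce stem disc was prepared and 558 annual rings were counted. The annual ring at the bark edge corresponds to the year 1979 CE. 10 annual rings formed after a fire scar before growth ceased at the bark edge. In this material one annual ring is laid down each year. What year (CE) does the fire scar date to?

10 annual rings post-date the fire scar.
Counting back 10 years from 1979 CE places the fire scar in 1979 − 10 = 1969 CE.

1969 CE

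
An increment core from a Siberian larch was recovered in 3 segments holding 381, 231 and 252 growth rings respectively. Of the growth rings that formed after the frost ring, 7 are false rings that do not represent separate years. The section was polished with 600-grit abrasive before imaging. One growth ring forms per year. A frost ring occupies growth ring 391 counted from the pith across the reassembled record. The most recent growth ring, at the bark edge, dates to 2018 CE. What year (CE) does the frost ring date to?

Total growth rings = 381 + 231 + 252 = 864.
The frost ring sits at growth ring 391 from the pith, so 864 − 391 = 473 growth rings formed after it.
Excluding 7 false growth rings: 473 − 7 = 466.
The growth ring at the bark edge is 2018 CE, so the frost ring dates to 2018 − 466 = 1552 CE.

1552 CE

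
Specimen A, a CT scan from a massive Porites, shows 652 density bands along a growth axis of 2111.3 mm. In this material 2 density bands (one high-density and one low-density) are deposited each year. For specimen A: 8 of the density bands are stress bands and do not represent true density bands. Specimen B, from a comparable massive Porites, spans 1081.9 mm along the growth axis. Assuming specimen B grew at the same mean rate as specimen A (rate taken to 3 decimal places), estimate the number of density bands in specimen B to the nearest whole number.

Specimen A: correcting the raw count gives 652 − 8 = 644 true density bands.
Specimen A: 644 density bands at 2 per year is 644 / 2 = 322 years.
A: Mean rate = 2111.3 mm / 322 years ≈ 6.557 mm per year.
B spans 1081.9 / 6.557 = 165.00 years; at 2 density bands per year that is 165.00 × 2 ≈ 330 density bands.

330 density bands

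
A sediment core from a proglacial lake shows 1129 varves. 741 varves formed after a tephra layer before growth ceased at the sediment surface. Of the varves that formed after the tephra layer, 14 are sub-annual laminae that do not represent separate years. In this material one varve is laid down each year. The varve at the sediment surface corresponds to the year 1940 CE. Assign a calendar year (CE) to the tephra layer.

1213 CE

741 varves post-date the tephra layer.
Removing the 14 false varves leaves 741 − 14 = 727 true varves beyond the tephra layer.
The varve at the sediment surface is 1940 CE, so the tephra layer dates to 1940 − 727 = 1213 CE.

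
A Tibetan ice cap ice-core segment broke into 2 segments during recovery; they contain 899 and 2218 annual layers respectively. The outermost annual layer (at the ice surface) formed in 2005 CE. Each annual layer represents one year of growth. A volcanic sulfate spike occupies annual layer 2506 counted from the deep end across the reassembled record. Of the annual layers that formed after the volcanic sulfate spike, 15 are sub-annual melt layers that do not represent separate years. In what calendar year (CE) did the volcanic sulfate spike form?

Total annual layers = 899 + 2218 = 3117.
Between annual layer 2506 and the ice surface there are 3117 − 2506 = 611 annual layers.
Excluding 15 false annual layers: 611 − 15 = 596.
Counting back 596 years from 2005 CE places the volcanic sulfate spike in 2005 − 596 = 1409 CE.

1409 CE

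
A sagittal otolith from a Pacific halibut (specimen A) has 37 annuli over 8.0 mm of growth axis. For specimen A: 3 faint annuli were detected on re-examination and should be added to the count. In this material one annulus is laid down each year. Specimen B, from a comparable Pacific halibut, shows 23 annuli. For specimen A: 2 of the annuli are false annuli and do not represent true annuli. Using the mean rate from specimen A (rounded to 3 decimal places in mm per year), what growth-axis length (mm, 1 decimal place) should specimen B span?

4.9 mm

Specimen A: adjusted count: 37 − 2 + 3 = 38 annuli.
A: 8.0 mm over 38 years gives 8.0 / 38 ≈ 0.211 mm per year.
Length of B = 0.211 × 23 = 4.9 mm.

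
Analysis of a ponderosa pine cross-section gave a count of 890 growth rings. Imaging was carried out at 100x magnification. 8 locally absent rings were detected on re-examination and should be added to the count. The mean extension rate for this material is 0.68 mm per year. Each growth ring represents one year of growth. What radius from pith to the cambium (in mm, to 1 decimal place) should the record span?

True growth ring count = 890 + 8 = 898.
898 years at 0.68 mm/year gives 0.68 × 898 = 610.6 mm.

610.6 mm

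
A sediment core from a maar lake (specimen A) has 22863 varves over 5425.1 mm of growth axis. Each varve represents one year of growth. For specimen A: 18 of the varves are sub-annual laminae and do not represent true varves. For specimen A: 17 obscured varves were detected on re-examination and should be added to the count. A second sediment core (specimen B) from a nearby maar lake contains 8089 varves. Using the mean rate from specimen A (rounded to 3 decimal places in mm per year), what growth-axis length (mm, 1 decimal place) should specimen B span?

Specimen A: adjusted count: 22863 − 18 + 17 = 22862 varves.
A: 5425.1 mm over 22862 years gives 5425.1 / 22862 ≈ 0.237 mm/year.
B's length ≈ 0.237 × 8089 = 1917.1 mm.

1917.1 mm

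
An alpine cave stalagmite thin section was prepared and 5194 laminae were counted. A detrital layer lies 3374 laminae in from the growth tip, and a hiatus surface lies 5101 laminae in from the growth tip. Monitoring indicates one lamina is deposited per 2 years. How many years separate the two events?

3454 years

The two markers are separated by 5101 − 3374 = 1727 laminae.
Multiplying by 2 years per lamina: 1727 × 2 = 3454 years.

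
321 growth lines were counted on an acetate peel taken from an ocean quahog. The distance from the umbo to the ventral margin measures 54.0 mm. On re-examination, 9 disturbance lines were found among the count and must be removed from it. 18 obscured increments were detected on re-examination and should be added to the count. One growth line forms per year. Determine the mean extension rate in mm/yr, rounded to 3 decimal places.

True growth line count = 321 − 9 + 18 = 330.
54.0 mm over 330 years gives 54.0 / 330 ≈ 0.164 mm/yr.

0.164 mm/yr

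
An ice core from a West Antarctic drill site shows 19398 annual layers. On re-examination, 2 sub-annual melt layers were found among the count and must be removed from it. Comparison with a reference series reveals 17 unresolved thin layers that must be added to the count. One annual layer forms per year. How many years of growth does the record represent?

True annual layer count = 19398 − 2 + 17 = 19413.
At one annual layer per year, that is 19413 years.

19413 years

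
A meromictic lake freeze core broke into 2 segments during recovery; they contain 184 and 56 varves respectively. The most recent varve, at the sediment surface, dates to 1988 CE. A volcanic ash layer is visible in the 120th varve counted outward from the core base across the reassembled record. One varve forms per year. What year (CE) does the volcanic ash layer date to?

1868 CE

Total varves = 184 + 56 = 240.
The volcanic ash layer sits at varve 120 from the core base, so 240 − 120 = 120 varves formed after it.
Counting back 120 years from 1988 CE places the volcanic ash layer in 1988 − 120 = 1868 CE.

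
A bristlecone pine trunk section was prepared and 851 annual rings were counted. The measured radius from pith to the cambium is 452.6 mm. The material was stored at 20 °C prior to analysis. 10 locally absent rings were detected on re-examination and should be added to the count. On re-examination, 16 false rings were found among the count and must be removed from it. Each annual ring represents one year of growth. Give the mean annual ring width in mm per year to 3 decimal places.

0.536 mm per year

Adjusted count: 851 − 16 + 10 = 845 annual rings.
452.6 mm over 845 years gives 452.6 / 845 ≈ 0.536 mm per year.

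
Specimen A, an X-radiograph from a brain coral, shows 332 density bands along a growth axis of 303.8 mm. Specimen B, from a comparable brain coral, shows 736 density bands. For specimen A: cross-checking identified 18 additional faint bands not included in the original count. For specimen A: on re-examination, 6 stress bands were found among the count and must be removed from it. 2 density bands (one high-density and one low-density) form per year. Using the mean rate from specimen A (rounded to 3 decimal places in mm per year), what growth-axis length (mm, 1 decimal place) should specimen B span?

649.9 mm

Specimen A: correcting the raw count gives 332 − 6 + 18 = 344 true density bands.
Specimen A: with 2 density bands per year, 344 / 2 = 172 years.
A: 303.8 mm over 172 years gives 303.8 / 172 ≈ 1.766 mm per year.
Specimen B: with 2 density bands per year, 736 / 2 = 368 years. Length of B = 1.766 × 368 = 649.9 mm.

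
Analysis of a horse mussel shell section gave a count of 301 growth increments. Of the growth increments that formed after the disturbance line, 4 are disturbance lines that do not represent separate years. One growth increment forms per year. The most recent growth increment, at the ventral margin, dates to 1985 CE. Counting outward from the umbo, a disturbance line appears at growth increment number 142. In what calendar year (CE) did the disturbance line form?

1830 CE

301 − 142 = 159 growth increments lie beyond the disturbance line toward the ventral margin.
Removing the 4 false growth increments leaves 159 − 4 = 155 true growth increments beyond the disturbance line.
Counting back 155 years from 1985 CE places the disturbance line in 1985 − 155 = 1830 CE.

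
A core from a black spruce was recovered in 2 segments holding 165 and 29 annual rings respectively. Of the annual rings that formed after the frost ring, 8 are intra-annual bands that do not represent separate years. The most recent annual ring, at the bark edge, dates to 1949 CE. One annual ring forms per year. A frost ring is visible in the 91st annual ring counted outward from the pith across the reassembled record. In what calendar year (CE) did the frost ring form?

1854 CE

Total annual rings = 165 + 29 = 194.
The frost ring sits at annual ring 91 from the pith, so 194 − 91 = 103 annual rings formed after it.
103 − 8 false = 95 true annual rings after the frost ring.
The annual ring at the bark edge is 1949 CE, so the frost ring dates to 1949 − 95 = 1854 CE.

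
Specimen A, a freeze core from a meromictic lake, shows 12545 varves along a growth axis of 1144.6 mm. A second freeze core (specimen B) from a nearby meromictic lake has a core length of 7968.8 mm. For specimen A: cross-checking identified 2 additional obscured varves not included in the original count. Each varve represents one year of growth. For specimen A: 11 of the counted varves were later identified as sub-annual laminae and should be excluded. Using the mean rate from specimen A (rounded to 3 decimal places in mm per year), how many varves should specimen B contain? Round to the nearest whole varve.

87569 varves

Specimen A: correcting the raw count gives 12545 − 11 + 2 = 12536 true varves.
A: 1144.6 mm over 12536 years gives 1144.6 / 12536 ≈ 0.091 mm/yr.
For B, 7968.8 / 0.091 = 87569.23 years ≈ 87569 varves.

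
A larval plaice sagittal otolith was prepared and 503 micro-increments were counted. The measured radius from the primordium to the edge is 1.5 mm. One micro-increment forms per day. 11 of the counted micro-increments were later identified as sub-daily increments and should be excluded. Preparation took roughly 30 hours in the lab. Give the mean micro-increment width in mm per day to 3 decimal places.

0.003 mm per day

After corrections the count is 503 − 11 = 492 micro-increments.
1.5 mm over 492 days gives 1.5 / 492 ≈ 0.003 mm per day.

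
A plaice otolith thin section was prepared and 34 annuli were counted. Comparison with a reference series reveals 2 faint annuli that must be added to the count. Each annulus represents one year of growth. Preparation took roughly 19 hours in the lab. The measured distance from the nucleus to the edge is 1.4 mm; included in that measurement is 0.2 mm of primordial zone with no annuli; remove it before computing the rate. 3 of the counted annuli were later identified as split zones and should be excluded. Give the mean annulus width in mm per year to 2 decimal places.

Adjusted count: 34 − 3 + 2 = 33 annuli.
The growth record spans 1.4 − 0.2 = 1.2 mm.
Mean rate = 1.2 mm / 33 years ≈ 0.04 mm per year.

0.04 mm per year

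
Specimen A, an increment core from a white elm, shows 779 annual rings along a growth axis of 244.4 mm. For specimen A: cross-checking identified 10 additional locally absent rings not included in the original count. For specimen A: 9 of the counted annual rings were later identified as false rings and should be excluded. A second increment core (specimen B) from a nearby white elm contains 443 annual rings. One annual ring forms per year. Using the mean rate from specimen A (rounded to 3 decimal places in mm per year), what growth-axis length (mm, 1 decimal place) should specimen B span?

Specimen A: after corrections the count is 779 − 9 + 10 = 780 annual rings.
A: Extension rate ≈ 244.4 / 780 = 0.313 mm/yr.
For B, 0.313 mm/year × 443 years = 138.7 mm.

138.7 mm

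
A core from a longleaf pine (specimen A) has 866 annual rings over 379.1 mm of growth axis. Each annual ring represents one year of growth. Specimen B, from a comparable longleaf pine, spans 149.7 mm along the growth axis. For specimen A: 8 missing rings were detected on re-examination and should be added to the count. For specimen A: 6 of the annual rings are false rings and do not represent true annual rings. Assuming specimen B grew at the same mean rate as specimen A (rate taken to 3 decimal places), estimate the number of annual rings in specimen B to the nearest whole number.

Specimen A: true annual ring count = 866 − 6 + 8 = 868.
A: Extension rate ≈ 379.1 / 868 = 0.437 mm/year.
For B, 149.7 / 0.437 = 342.56 years ≈ 343 annual rings.

343 annual rings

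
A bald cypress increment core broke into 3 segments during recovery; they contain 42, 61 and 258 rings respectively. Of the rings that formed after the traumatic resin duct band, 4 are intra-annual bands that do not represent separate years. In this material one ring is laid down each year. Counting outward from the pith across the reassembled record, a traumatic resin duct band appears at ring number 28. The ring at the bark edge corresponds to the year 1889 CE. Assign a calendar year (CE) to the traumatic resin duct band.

Total rings = 42 + 61 + 258 = 361.
361 − 28 = 333 rings lie beyond the traumatic resin duct band toward the bark edge.
Removing the 4 false rings leaves 333 − 4 = 329 true rings beyond the traumatic resin duct band.
Counting back 329 years from 1889 CE places the traumatic resin duct band in 1889 − 329 = 1560 CE.

1560 CE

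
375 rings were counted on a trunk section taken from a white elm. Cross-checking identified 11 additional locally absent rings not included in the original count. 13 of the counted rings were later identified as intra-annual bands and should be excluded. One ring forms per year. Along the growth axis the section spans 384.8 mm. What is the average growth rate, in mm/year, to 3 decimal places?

Adjusted count: 375 − 13 + 11 = 373 rings.
384.8 mm over 373 years gives 384.8 / 373 ≈ 1.032 mm/year.

1.032 mm/year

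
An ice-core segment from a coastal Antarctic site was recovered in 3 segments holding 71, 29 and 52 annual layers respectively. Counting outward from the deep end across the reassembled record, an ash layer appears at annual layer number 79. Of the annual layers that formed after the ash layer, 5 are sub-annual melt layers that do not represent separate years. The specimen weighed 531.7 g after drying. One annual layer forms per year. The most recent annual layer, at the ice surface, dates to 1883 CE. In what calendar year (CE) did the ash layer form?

Total annual layers = 71 + 29 + 52 = 152.
152 − 79 = 73 annual layers lie beyond the ash layer toward the ice surface.
73 − 5 false = 68 true annual layers after the ash layer.
1883 − 68 = 1815 CE.

1815 CE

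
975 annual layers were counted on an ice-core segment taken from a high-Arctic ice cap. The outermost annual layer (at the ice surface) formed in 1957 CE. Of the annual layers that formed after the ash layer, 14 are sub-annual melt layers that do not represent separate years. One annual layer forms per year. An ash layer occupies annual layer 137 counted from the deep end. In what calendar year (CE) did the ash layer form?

1133 CE

The ash layer sits at annual layer 137 from the deep end, so 975 − 137 = 838 annual layers formed after it.
Excluding 14 false annual layers: 838 − 14 = 824.
Counting back 824 years from 1957 CE places the ash layer in 1957 − 824 = 1133 CE.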